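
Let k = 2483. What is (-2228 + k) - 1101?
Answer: -846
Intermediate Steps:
(-2228 + k) - 1101 = (-2228 + 2483) - 1101 = 255 - 1101 = -846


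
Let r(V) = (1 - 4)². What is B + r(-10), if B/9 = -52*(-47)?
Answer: 22005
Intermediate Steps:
r(V) = 9 (r(V) = (-3)² = 9)
B = 21996 (B = 9*(-52*(-47)) = 9*2444 = 21996)
B + r(-10) = 21996 + 9 = 22005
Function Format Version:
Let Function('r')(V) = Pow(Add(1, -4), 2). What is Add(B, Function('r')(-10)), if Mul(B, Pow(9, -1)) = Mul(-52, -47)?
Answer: 22005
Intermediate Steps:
Function('r')(V) = 9 (Function('r')(V) = Pow(-3, 2) = 9)
B = 21996 (B = Mul(9, Mul(-52, -47)) = Mul(9, 2444) = 21996)
Add(B, Function('r')(-10)) = Add(21996, 9) = 22005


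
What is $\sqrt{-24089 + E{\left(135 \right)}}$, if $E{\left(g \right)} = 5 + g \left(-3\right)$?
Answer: $3 i \sqrt{2721} \approx 156.49 i$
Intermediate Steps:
$E{\left(g \right)} = 5 - 3 g$
$\sqrt{-24089 + E{\left(135 \right)}} = \sqrt{-24089 + \left(5 - 405\right)} = \sqrt{-24089 - 400} = \sqrt{-24489} = 3 i \sqrt{2721}$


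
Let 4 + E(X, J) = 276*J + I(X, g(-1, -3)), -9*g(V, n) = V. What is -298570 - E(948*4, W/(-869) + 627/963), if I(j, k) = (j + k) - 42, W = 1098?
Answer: -252850877599/836847 ≈ -3.0215e+5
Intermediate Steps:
g(V, n) = -V/9
I(j, k) = -42 + j + k
E(X, J) = -413/9 + X + 276*J (E(X, J) = -4 + (276*J + (-42 + X - 1/9*(-1))) = -4 + (276*J + (-42 + X + 1/9)) = -4 + (276*J + (-377/9 + X)) = -4 + (-377/9 + X + 276*J) = -413/9 + X + 276*J)
-298570 - E(948*4, W/(-869) + 627/963) = -298570 - (-413/9 + 948*4 + 276*(1098/(-869) + 627/963)) = -298570 - (-413/9 + 3792 + 276*(1098*(-1/869) + 627*(1/963))) = -298570 - (-413/9 + 3792 + 276*(-1098/869 + 209/321)) = -298570 - (-413/9 + 3792 + 276*(-170837/278949)) = -298570 - (-413/9 + 3792 - 15717004/92983) = -298570 - 1*2993468809/836847 = -298570 - 2993468809/836847 = -252850877599/836847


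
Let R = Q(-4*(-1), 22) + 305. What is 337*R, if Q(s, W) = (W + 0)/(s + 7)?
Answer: 103459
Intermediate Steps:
Q(s, W) = W/(7 + s)
R = 307 (R = 22/(7 - 4*(-1)) + 305 = 22/(7 + 4) + 305 = 22/11 + 305 = 22*(1/11) + 305 = 2 + 305 = 307)
337*R = 337*307 = 103459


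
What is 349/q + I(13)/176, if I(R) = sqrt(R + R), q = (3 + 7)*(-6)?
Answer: -349/60 + sqrt(26)/176 ≈ -5.7877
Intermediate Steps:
q = -60 (q = 10*(-6) = -60)
I(R) = sqrt(2)*sqrt(R) (I(R) = sqrt(2*R) = sqrt(2)*sqrt(R))
349/q + I(13)/176 = 349/(-60) + (sqrt(2)*sqrt(13))/176 = 349*(-1/60) + sqrt(26)*(1/176) = -349/60 + sqrt(26)/176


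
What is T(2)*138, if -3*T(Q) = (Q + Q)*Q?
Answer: -368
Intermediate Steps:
T(Q) = -2*Q²/3 (T(Q) = -(Q + Q)*Q/3 = -2*Q*Q/3 = -2*Q²/3)
T(2)*138 = -⅔*2²*138 = -⅔*4*138 = -8/3*138 = -368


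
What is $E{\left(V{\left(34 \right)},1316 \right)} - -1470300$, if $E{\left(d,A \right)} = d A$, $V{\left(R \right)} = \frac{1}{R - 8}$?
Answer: $\frac{19114558}{13} \approx 1.4704 \cdot 10^{6}$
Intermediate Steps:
$V{\left(R \right)} = \frac{1}{-8 + R}$
$E{\left(d,A \right)} = A d$
$E{\left(V{\left(34 \right)},1316 \right)} - -1470300 = \frac{1316}{-8 + 34} - -1470300 = \frac{1316}{26} + 1470300 = 1316 \cdot \frac{1}{26} + 1470300 = \frac{658}{13} + 1470300 = \frac{19114558}{13}$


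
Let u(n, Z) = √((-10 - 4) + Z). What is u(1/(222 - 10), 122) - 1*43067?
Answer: -43067 + 6*√3 ≈ -43057.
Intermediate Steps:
u(n, Z) = √(-14 + Z)
u(1/(222 - 10), 122) - 1*43067 = √(-14 + 122) - 1*43067 = √108 - 43067 = 6*√3 - 43067 = -43067 + 6*√3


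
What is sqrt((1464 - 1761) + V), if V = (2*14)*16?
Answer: sqrt(151) ≈ 12.288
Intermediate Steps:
V = 448 (V = 28*16 = 448)
sqrt((1464 - 1761) + V) = sqrt((1464 - 1761) + 448) = sqrt(-297 + 448) = sqrt(151)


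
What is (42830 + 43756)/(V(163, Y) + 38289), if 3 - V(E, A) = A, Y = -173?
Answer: 86586/38465 ≈ 2.2510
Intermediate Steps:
V(E, A) = 3 - A
(42830 + 43756)/(V(163, Y) + 38289) = (42830 + 43756)/((3 - 1*(-173)) + 38289) = 86586/((3 + 173) + 38289) = 86586/(176 + 38289) = 86586/38465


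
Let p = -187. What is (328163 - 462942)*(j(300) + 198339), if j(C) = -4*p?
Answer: -26832746773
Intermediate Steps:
j(C) = 748 (j(C) = -4*(-187) = 748)
(328163 - 462942)*(j(300) + 198339) = (328163 - 462942)*(748 + 198339) = -134779*199087 = -26832746773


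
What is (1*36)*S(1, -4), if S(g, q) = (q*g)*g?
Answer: -144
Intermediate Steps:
S(g, q) = q*g**2 (S(g, q) = (g*q)*g = q*g**2)
(1*36)*S(1, -4) = (1*36)*(-4*1**2) = 36*(-4*1) = 36*(-4) = -144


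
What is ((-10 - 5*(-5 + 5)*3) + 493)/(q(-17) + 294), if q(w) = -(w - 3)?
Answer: 483/314 ≈ 1.5382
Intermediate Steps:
q(w) = 3 - w (q(w) = -(-3 + w) = 3 - w)
((-10 - 5*(-5 + 5)*3) + 493)/(q(-17) + 294) = ((-10 - 5*(-5 + 5)*3) + 493)/((3 - 1*(-17)) + 294) = ((-10 - 5*0*3) + 493)/((3 + 17) + 294) = ((-10 + 0*3) + 493)/(20 + 294) = ((-10 + 0) + 493)/314 = (-10 + 493)*(1/314) = 483*(1/314) = 483/314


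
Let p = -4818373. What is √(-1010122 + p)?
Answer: I*√5828495 ≈ 2414.2*I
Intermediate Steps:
√(-1010122 + p) = √(-1010122 - 4818373) = √(-5828495) = I*√5828495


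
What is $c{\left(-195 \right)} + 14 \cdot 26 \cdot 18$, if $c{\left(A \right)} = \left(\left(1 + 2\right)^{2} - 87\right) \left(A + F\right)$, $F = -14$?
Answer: $22854$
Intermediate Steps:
$c{\left(A \right)} = 1092 - 78 A$ ($c{\left(A \right)} = \left(\left(1 + 2\right)^{2} - 87\right) \left(A - 14\right) = \left(3^{2} - 87\right) \left(-14 + A\right) = \left(9 - 87\right) \left(-14 + A\right) = - 78 \left(-14 + A\right) = 1092 - 78 A$)
$c{\left(-195 \right)} + 14 \cdot 26 \cdot 18 = \left(1092 - -15210\right) + 14 \cdot 26 \cdot 18 = \left(1092 + 15210\right) + 364 \cdot 18 = 16302 + 6552 = 22854$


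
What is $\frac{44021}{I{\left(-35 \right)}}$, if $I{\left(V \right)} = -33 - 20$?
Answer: $- \frac{44021}{53} \approx -830.58$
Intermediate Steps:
$I{\left(V \right)} = -53$
$\frac{44021}{I{\left(-35 \right)}} = \frac{44021}{-53} = 44021 \left(- \frac{1}{53}\right) = - \frac{44021}{53}$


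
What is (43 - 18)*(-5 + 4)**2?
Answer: 25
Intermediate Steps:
(43 - 18)*(-5 + 4)**2 = 25*(-1)**2 = 25*1 = 25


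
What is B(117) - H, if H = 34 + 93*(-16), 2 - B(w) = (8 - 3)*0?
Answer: 1456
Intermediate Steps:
B(w) = 2 (B(w) = 2 - (8 - 3)*0 = 2 - 5*0 = 2 - 1*0 = 2 + 0 = 2)
H = -1454 (H = 34 - 1488 = -1454)
B(117) - H = 2 - 1*(-1454) = 2 + 1454 = 1456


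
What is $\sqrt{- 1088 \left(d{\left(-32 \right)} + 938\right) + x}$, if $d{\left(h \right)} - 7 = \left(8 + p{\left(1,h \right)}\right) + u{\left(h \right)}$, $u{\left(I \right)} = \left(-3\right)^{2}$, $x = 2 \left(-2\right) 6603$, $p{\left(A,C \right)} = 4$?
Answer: $2 i \sqrt{269355} \approx 1038.0 i$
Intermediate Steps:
$x = -26412$ ($x = \left(-4\right) 6603 = -26412$)
$u{\left(I \right)} = 9$
$d{\left(h \right)} = 28$ ($d{\left(h \right)} = 7 + \left(\left(8 + 4\right) + 9\right) = 7 + \left(12 + 9\right) = 7 + 21 = 28$)
$\sqrt{- 1088 \left(d{\left(-32 \right)} + 938\right) + x} = \sqrt{- 1088 \left(28 + 938\right) - 26412} = \sqrt{\left(-1088\right) 966 - 26412} = \sqrt{-1051008 - 26412} = \sqrt{-1077420} = 2 i \sqrt{269355}$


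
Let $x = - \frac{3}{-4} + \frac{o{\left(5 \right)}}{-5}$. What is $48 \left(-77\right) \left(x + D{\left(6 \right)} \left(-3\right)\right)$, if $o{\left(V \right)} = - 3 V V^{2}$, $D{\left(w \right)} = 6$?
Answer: $-213444$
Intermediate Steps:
$o{\left(V \right)} = - 3 V^{3}$
$x = \frac{303}{4}$ ($x = - \frac{3}{-4} + \frac{\left(-3\right) 5^{3}}{-5} = \left(-3\right) \left(- \frac{1}{4}\right) + \left(-3\right) 125 \left(- \frac{1}{5}\right) = \frac{3}{4} - -75 = \frac{3}{4} + 75 = \frac{303}{4} \approx 75.75$)
$48 \left(-77\right) \left(x + D{\left(6 \right)} \left(-3\right)\right) = 48 \left(-77\right) \left(\frac{303}{4} + 6 \left(-3\right)\right) = - 3696 \left(\frac{303}{4} - 18\right) = \left(-3696\right) \frac{231}{4} = -213444$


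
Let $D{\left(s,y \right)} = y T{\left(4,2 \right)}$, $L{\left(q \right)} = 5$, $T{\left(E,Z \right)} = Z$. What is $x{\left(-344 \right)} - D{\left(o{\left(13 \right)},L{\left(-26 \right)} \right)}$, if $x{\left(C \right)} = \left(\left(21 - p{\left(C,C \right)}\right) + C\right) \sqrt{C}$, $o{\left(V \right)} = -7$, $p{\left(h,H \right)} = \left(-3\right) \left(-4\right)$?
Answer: $-10 - 670 i \sqrt{86} \approx -10.0 - 6213.3 i$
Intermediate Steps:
$p{\left(h,H \right)} = 12$
$D{\left(s,y \right)} = 2 y$ ($D{\left(s,y \right)} = y 2 = 2 y$)
$x{\left(C \right)} = \sqrt{C} \left(9 + C\right)$ ($x{\left(C \right)} = \left(\left(21 - 12\right) + C\right) \sqrt{C} = \left(9 + C\right) \sqrt{C} = \sqrt{C} \left(9 + C\right)$)
$x{\left(-344 \right)} - D{\left(o{\left(13 \right)},L{\left(-26 \right)} \right)} = \sqrt{-344} \left(9 - 344\right) - 2 \cdot 5 = 2 i \sqrt{86} \left(-335\right) - 10 = - 670 i \sqrt{86} - 10 = -10 - 670 i \sqrt{86}$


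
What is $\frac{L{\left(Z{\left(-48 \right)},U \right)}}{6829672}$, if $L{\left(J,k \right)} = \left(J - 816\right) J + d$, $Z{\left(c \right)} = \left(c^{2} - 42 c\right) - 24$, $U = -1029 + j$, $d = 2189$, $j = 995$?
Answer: $\frac{14952269}{6829672} \approx 2.1893$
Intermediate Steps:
$U = -34$ ($U = -1029 + 995 = -34$)
$Z{\left(c \right)} = -24 + c^{2} - 42 c$
$L{\left(J,k \right)} = 2189 + J \left(-816 + J\right)$ ($L{\left(J,k \right)} = \left(J - 816\right) J + 2189 = \left(-816 + J\right) J + 2189 = J \left(-816 + J\right) + 2189 = 2189 + J \left(-816 + J\right)$)
$\frac{L{\left(Z{\left(-48 \right)},U \right)}}{6829672} = \frac{2189 + \left(-24 + \left(-48\right)^{2} - -2016\right)^{2} - 816 \left(-24 + \left(-48\right)^{2} - -2016\right)}{6829672} = \left(2189 + \left(-24 + 2304 + 2016\right)^{2} - 816 \left(-24 + 2304 + 2016\right)\right) \frac{1}{6829672} = \left(2189 + 4296^{2} - 3505536\right) \frac{1}{6829672} = \left(2189 + 18455616 - 3505536\right) \frac{1}{6829672} = 14952269 \cdot \frac{1}{6829672} = \frac{14952269}{6829672}$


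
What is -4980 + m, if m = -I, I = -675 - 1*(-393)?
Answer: -4698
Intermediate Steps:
I = -282 (I = -675 + 393 = -282)
m = 282 (m = -1*(-282) = 282)
-4980 + m = -4980 + 282 = -4698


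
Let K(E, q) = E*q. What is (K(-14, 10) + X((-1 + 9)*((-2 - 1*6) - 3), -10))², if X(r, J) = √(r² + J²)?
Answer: 27444 - 560*√1961 ≈ 2645.4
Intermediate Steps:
X(r, J) = √(J² + r²)
(K(-14, 10) + X((-1 + 9)*((-2 - 1*6) - 3), -10))² = (-14*10 + √((-10)² + ((-1 + 9)*((-2 - 1*6) - 3))²))² = (-140 + √(100 + (8*((-2 - 6) - 3))²))² = (-140 + √(100 + (8*(-8 - 3))²))² = (-140 + √(100 + (8*(-11))²))² = (-140 + √(100 + (-88)²))² = (-140 + √(100 + 7744))² = (-140 + √7844)² = (-140 + 2*√1961)²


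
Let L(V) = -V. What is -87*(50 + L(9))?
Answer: -3567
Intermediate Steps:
-87*(50 + L(9)) = -87*(50 - 1*9) = -87*(50 - 9) = -87*41 = -3567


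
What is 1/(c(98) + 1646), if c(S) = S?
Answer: 1/1744 ≈ 0.00057339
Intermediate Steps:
1/(c(98) + 1646) = 1/(98 + 1646) = 1/1744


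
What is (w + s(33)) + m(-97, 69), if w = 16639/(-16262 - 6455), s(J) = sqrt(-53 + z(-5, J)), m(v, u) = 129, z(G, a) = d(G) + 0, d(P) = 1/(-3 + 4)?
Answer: 2913854/22717 + 2*I*sqrt(13) ≈ 128.27 + 7.2111*I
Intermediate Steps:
d(P) = 1 (d(P) = 1/1 = 1)
z(G, a) = 1 (z(G, a) = 1 + 0 = 1)
s(J) = 2*I*sqrt(13) (s(J) = sqrt(-53 + 1) = sqrt(-52) = 2*I*sqrt(13))
w = -16639/22717 (w = 16639/(-22717) = 16639*(-1/22717) = -16639/22717 ≈ -0.73245)
(w + s(33)) + m(-97, 69) = (-16639/22717 + 2*I*sqrt(13)) + 129 = 2913854/22717 + 2*I*sqrt(13)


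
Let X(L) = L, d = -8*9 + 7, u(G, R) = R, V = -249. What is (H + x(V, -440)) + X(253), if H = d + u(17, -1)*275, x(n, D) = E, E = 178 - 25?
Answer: 66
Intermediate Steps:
E = 153
d = -65 (d = -72 + 7 = -65)
x(n, D) = 153
H = -340 (H = -65 - 1*275 = -65 - 275 = -340)
(H + x(V, -440)) + X(253) = (-340 + 153) + 253 = -187 + 253 = 66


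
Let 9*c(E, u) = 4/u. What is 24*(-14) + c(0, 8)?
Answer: -6047/18 ≈ -335.94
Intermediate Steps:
c(E, u) = 4/(9*u) (c(E, u) = (4/u)/9 = 4/(9*u))
24*(-14) + c(0, 8) = 24*(-14) + (4/9)/8 = -336 + (4/9)*(⅛) = -336 + 1/18 = -6047/18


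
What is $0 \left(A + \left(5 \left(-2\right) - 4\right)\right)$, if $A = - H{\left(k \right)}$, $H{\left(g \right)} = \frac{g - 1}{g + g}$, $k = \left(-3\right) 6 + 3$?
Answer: $0$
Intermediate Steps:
$k = -15$ ($k = -18 + 3 = -15$)
$H{\left(g \right)} = \frac{-1 + g}{2 g}$
$A = - \frac{8}{15}$ ($A = - \frac{-1 - 15}{2 \left(-15\right)} = - \frac{\left(-1\right) \left(-16\right)}{2 \cdot 15} = \left(-1\right) \frac{8}{15} = - \frac{8}{15} \approx -0.53333$)
$0 \left(A + \left(5 \left(-2\right) - 4\right)\right) = 0 \left(- \frac{8}{15} + \left(5 \left(-2\right) - 4\right)\right) = 0 \left(- \frac{8}{15} - 14\right) = 0 \left(- \frac{218}{15}\right) = 0$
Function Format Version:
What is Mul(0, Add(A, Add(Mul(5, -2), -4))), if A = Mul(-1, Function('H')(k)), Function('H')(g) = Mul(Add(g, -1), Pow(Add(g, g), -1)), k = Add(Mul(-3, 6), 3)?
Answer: 0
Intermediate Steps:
k = -15 (k = Add(-18, 3) = -15)
Function('H')(g) = Mul(Rational(1, 2), Pow(g, -1), Add(-1, g)) (Function('H')(g) = Mul(Add(-1, g), Pow(Mul(2, g), -1)) = Mul(Add(-1, g), Mul(Rational(1, 2), Pow(g, -1))) = Mul(Rational(1, 2), Pow(g, -1), Add(-1, g)))
A = Rational(-8, 15) (A = Mul(-1, Mul(Rational(1, 2), Pow(-15, -1), Add(-1, -15))) = Mul(-1, Mul(Rational(1, 2), Rational(-1, 15), -16)) = Mul(-1, Rational(8, 15)) = Rational(-8, 15) ≈ -0.53333)
Mul(0, Add(A, Add(Mul(5, -2), -4))) = Mul(0, Add(Rational(-8, 15), Add(Mul(5, -2), -4))) = Mul(0, Add(Rational(-8, 15), Add(-10, -4))) = Mul(0, Add(Rational(-8, 15), -14)) = Mul(0, Rational(-218, 15)) = 0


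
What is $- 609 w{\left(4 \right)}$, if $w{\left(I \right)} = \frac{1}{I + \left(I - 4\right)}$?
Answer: $- \frac{609}{4} \approx -152.25$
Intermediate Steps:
$w{\left(I \right)} = \frac{1}{-4 + 2 I}$ ($w{\left(I \right)} = \frac{1}{I + \left(-4 + I\right)} = \frac{1}{-4 + 2 I}$)
$- 609 w{\left(4 \right)} = - 609 \frac{1}{2 \left(-2 + 4\right)} = - 609 \frac{1}{2 \cdot 2} = - 609 \cdot \frac{1}{2} \cdot \frac{1}{2} = \left(-609\right) \frac{1}{4} = - \frac{609}{4}$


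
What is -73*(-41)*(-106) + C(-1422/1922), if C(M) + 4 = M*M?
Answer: -292997613981/923521 ≈ -3.1726e+5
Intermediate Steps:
C(M) = -4 + M**2 (C(M) = -4 + M*M = -4 + M**2)
-73*(-41)*(-106) + C(-1422/1922) = -73*(-41)*(-106) + (-4 + (-1422/1922)**2) = 2993*(-106) + (-4 + (-1422*1/1922)**2) = -317258 + (-4 + (-711/961)**2) = -317258 + (-4 + 505521/923521) = -317258 - 3188563/923521 = -292997613981/923521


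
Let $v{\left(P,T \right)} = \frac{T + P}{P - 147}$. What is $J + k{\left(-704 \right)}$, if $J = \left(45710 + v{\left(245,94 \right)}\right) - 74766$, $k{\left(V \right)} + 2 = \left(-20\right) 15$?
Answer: $- \frac{2876745}{98} \approx -29355.0$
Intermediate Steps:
$k{\left(V \right)} = -302$ ($k{\left(V \right)} = -2 - 300 = -302$)
$v{\left(P,T \right)} = \frac{P + T}{-147 + P}$
$J = - \frac{2847149}{98}$ ($J = \left(45710 + \frac{245 + 94}{-147 + 245}\right) - 74766 = \left(45710 + \frac{1}{98} \cdot 339\right) - 74766 = \left(45710 + \frac{339}{98}\right) - 74766 = \frac{4479919}{98} - 74766 = - \frac{2847149}{98} \approx -29053.0$)
$J + k{\left(-704 \right)} = - \frac{2847149}{98} - 302 = - \frac{2876745}{98}$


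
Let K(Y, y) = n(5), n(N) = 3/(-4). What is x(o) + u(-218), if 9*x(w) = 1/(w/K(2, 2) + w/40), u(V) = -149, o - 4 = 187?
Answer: -13404229/89961 ≈ -149.00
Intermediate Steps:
o = 191 (o = 4 + 187 = 191)
n(N) = -¾ (n(N) = 3*(-¼) = -¾)
K(Y, y) = -¾
x(w) = -40/(471*w) (x(w) = 1/(9*(w/(-¾) + w/40)) = 1/(9*(w*(-4/3) + w*(1/40))) = 1/(9*(-4*w/3 + w/40)) = 1/(9*((-157*w/120))) = (-120/(157*w))/9 = -40/(471*w))
x(o) + u(-218) = -40/471/191 - 149 = -40/471*1/191 - 149 = -40/89961 - 149 = -13404229/89961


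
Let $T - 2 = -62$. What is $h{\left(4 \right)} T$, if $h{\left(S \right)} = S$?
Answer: $-240$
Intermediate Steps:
$T = -60$ ($T = 2 - 62 = -60$)
$h{\left(4 \right)} T = 4 \left(-60\right) = -240$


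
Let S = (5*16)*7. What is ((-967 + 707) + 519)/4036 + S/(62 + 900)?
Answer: 1254659/1941316 ≈ 0.64629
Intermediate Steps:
S = 560 (S = 80*7 = 560)
((-967 + 707) + 519)/4036 + S/(62 + 900) = ((-967 + 707) + 519)/4036 + 560/(62 + 900) = (-260 + 519)*(1/4036) + 560/962 = 259*(1/4036) + 560*(1/962) = 259/4036 + 280/481 = 1254659/1941316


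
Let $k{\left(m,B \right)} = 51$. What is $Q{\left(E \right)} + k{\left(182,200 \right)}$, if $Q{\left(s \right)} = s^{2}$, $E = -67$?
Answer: $4540$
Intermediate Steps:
$Q{\left(E \right)} + k{\left(182,200 \right)} = \left(-67\right)^{2} + 51 = 4489 + 51 = 4540$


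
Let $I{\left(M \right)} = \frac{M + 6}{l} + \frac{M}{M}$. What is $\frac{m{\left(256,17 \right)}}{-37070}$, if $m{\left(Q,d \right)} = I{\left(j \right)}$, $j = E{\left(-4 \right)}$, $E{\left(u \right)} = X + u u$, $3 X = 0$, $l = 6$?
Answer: $- \frac{7}{55605} \approx -0.00012589$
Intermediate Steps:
$X = 0$ ($X = \frac{1}{3} \cdot 0 = 0$)
$E{\left(u \right)} = u^{2}$ ($E{\left(u \right)} = 0 + u u = 0 + u^{2} = u^{2}$)
$j = 16$ ($j = \left(-4\right)^{2} = 16$)
$I{\left(M \right)} = 2 + \frac{M}{6}$ ($I{\left(M \right)} = \frac{M + 6}{6} + \frac{M}{M} = \left(6 + M\right) \frac{1}{6} + 1 = \left(1 + \frac{M}{6}\right) + 1 = 2 + \frac{M}{6}$)
$m{\left(Q,d \right)} = \frac{14}{3}$ ($m{\left(Q,d \right)} = 2 + \frac{1}{6} \cdot 16 = 2 + \frac{8}{3} = \frac{14}{3}$)
$\frac{m{\left(256,17 \right)}}{-37070} = \frac{14}{3 \left(-37070\right)} = \frac{14}{3} \left(- \frac{1}{37070}\right) = - \frac{7}{55605}$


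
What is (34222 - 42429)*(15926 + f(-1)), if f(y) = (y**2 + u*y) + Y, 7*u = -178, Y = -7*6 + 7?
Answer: -914440354/7 ≈ -1.3063e+8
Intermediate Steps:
Y = -35 (Y = -42 + 7 = -35)
u = -178/7 (u = (1/7)*(-178) = -178/7 ≈ -25.429)
f(y) = -35 + y**2 - 178*y/7 (f(y) = (y**2 - 178*y/7) - 35 = -35 + y**2 - 178*y/7)
(34222 - 42429)*(15926 + f(-1)) = (34222 - 42429)*(15926 + (-35 + (-1)**2 - 178/7*(-1))) = -8207*(15926 + (-35 + 1 + 178/7)) = -8207*(15926 - 60/7) = -8207*111422/7 = -914440354/7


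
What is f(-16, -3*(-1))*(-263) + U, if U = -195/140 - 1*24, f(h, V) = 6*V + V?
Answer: -155355/28 ≈ -5548.4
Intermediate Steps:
f(h, V) = 7*V
U = -711/28 (U = -195*1/140 - 24 = -39/28 - 24 = -711/28 ≈ -25.393)
f(-16, -3*(-1))*(-263) + U = (7*(-3*(-1)))*(-263) - 711/28 = (7*3)*(-263) - 711/28 = 21*(-263) - 711/28 = -5523 - 711/28 = -155355/28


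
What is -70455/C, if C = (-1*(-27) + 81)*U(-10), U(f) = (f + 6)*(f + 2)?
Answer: -23485/1152 ≈ -20.386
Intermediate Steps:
U(f) = (2 + f)*(6 + f) (U(f) = (6 + f)*(2 + f) = (2 + f)*(6 + f))
C = 3456 (C = (-1*(-27) + 81)*(12 + (-10)**2 + 8*(-10)) = (27 + 81)*(12 + 100 - 80) = 108*32 = 3456)
-70455/C = -70455/3456 = -70455*1/3456 = -23485/1152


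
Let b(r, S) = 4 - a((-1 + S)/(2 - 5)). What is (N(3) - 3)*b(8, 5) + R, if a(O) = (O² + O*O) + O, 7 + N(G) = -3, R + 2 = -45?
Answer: -631/9 ≈ -70.111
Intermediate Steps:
R = -47 (R = -2 - 45 = -47)
N(G) = -10 (N(G) = -7 - 3 = -10)
a(O) = O + 2*O² (a(O) = (O² + O²) + O = 2*O² + O = O + 2*O²)
b(r, S) = 4 - (⅓ - S/3)*(5/3 - 2*S/3) (b(r, S) = 4 - (-1 + S)/(2 - 5)*(1 + 2*((-1 + S)/(2 - 5))) = 4 - (-1 + S)/(-3)*(1 + 2*((-1 + S)/(-3))) = 4 - (-1 + S)*(-⅓)*(1 + 2*((-1 + S)*(-⅓))) = 4 - (⅓ - S/3)*(1 + 2*(⅓ - S/3)) = 4 - (⅓ - S/3)*(1 + (⅔ - 2*S/3)) = 4 - (⅓ - S/3)*(5/3 - 2*S/3))
(N(3) - 3)*b(8, 5) + R = (-10 - 3)*(4 - (-1 + 5)*(-5 + 2*5)/9) - 47 = -13*(4 - ⅑*4*(-5 + 10)) - 47 = -13*(4 - ⅑*4*5) - 47 = -13*(4 - 20/9) - 47 = -13*16/9 - 47 = -208/9 - 47 = -631/9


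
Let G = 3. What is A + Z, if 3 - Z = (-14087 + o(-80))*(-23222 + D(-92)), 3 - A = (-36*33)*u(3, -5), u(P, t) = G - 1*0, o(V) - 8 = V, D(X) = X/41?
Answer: -13481968476/41 ≈ -3.2883e+8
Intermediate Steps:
D(X) = X/41 (D(X) = X*(1/41) = X/41)
o(V) = 8 + V
u(P, t) = 3 (u(P, t) = 3 - 1*0 = 3 + 0 = 3)
A = 3567 (A = 3 - (-36*33)*3 = 3 - (-1188)*3 = 3 - 1*(-3564) = 3 + 3564 = 3567)
Z = -13482114723/41 (Z = 3 - (-14087 + (8 - 80))*(-23222 + (1/41)*(-92)) = 3 - (-14087 - 72)*(-23222 - 92/41) = 3 - (-14159)*(-952194)/41 = 3 - 1*13482114846/41 = 3 - 13482114846/41 = -13482114723/41 ≈ -3.2883e+8)
A + Z = 3567 - 13482114723/41 = -13481968476/41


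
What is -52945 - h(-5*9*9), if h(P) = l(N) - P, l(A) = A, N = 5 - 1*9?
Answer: -53346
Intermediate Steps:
N = -4 (N = 5 - 9 = -4)
h(P) = -4 - P
-52945 - h(-5*9*9) = -52945 - (-4 - (-5*9)*9) = -52945 - (-4 - (-45)*9) = -52945 - (-4 - 1*(-405)) = -52945 - (-4 + 405) = -52945 - 1*401 = -52945 - 401 = -53346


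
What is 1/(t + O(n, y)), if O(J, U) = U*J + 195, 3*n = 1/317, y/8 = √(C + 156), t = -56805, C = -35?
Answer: -951/53836022 ≈ -1.7665e-5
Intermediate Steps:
y = 88 (y = 8*√(-35 + 156) = 8*√121 = 8*11 = 88)
n = 1/951 (n = (⅓)/317 = (⅓)*(1/317) = 1/951 ≈ 0.0010515)
O(J, U) = 195 + J*U (O(J, U) = J*U + 195 = 195 + J*U)
1/(t + O(n, y)) = 1/(-56805 + (195 + (1/951)*88)) = 1/(-56805 + (195 + 88/951)) = 1/(-56805 + 185533/951) = 1/(-53836022/951) = -951/53836022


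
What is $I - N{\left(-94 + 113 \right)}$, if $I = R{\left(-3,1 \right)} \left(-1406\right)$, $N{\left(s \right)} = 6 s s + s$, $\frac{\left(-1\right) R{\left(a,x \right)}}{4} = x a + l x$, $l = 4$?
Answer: $3439$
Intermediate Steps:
$R{\left(a,x \right)} = - 16 x - 4 a x$ ($R{\left(a,x \right)} = - 4 \left(x a + 4 x\right) = - 4 \left(a x + 4 x\right) = - 4 \left(4 x + a x\right) = - 16 x - 4 a x$)
$N{\left(s \right)} = s + 6 s^{2}$ ($N{\left(s \right)} = 6 s^{2} + s = s + 6 s^{2}$)
$I = 5624$ ($I = \left(-4\right) 1 \left(4 - 3\right) \left(-1406\right) = \left(-4\right) 1 \cdot 1 \left(-1406\right) = \left(-4\right) \left(-1406\right) = 5624$)
$I - N{\left(-94 + 113 \right)} = 5624 - \left(-94 + 113\right) \left(1 + 6 \left(-94 + 113\right)\right) = 5624 - 19 \left(1 + 6 \cdot 19\right) = 5624 - 19 \left(1 + 114\right) = 5624 - 19 \cdot 115 = 5624 - 2185 = 3439$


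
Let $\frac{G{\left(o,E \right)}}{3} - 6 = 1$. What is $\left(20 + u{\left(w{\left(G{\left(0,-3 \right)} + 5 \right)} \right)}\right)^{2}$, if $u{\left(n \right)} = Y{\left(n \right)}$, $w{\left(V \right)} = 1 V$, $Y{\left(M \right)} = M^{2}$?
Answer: $484416$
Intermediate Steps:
$G{\left(o,E \right)} = 21$ ($G{\left(o,E \right)} = 18 + 3 \cdot 1 = 18 + 3 = 21$)
$w{\left(V \right)} = V$
$u{\left(n \right)} = n^{2}$
$\left(20 + u{\left(w{\left(G{\left(0,-3 \right)} + 5 \right)} \right)}\right)^{2} = \left(20 + \left(21 + 5\right)^{2}\right)^{2} = \left(20 + 26^{2}\right)^{2} = \left(20 + 676\right)^{2} = 696^{2} = 484416$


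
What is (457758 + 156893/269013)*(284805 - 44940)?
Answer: 9845899344321385/89671 ≈ 1.0980e+11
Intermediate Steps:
(457758 + 156893/269013)*(284805 - 44940) = (457758 + 156893*(1/269013))*239865 = (457758 + 156893/269013)*239865 = (123143009747/269013)*239865 = 9845899344321385/89671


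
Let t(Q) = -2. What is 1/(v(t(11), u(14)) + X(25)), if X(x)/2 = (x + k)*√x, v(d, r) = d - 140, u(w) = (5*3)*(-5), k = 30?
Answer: 1/408 ≈ 0.0024510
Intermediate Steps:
u(w) = -75 (u(w) = 15*(-5) = -75)
v(d, r) = -140 + d
X(x) = 2*√x*(30 + x) (X(x) = 2*((x + 30)*√x) = 2*((30 + x)*√x) = 2*(√x*(30 + x)) = 2*√x*(30 + x))
1/(v(t(11), u(14)) + X(25)) = 1/((-140 - 2) + 2*√25*(30 + 25)) = 1/(-142 + 2*5*55) = 1/(-142 + 550) = 1/408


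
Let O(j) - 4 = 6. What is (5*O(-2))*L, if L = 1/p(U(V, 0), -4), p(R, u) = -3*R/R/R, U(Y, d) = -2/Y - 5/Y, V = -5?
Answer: -70/3 ≈ -23.333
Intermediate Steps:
U(Y, d) = -7/Y
O(j) = 10 (O(j) = 4 + 6 = 10)
p(R, u) = -3/R
L = -7/15 (L = 1/(-3/((-7/(-5)))) = 1/(-3/((-7*(-⅕)))) = 1/(-3/7/5) = 1/(-3*5/7) = 1/(-15/7) = -7/15 ≈ -0.46667)
(5*O(-2))*L = (5*10)*(-7/15) = 50*(-7/15) = -70/3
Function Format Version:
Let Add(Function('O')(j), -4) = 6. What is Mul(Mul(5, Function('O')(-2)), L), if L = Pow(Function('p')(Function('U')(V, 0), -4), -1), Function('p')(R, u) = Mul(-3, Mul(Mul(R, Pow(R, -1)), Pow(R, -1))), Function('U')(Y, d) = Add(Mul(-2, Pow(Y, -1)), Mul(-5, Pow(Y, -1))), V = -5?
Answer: Rational(-70, 3) ≈ -23.333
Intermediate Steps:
Function('U')(Y, d) = Mul(-7, Pow(Y, -1))
Function('O')(j) = 10 (Function('O')(j) = Add(4, 6) = 10)
Function('p')(R, u) = Mul(-3, Pow(R, -1)) (Function('p')(R, u) = Mul(-3, Mul(1, Pow(R, -1))) = Mul(-3, Pow(R, -1)))
L = Rational(-7, 15) (L = Pow(Mul(-3, Pow(Mul(-7, Pow(-5, -1)), -1)), -1) = Pow(Mul(-3, Pow(Mul(-7, Rational(-1, 5)), -1)), -1) = Pow(Mul(-3, Pow(Rational(7, 5), -1)), -1) = Pow(Mul(-3, Rational(5, 7)), -1) = Pow(Rational(-15, 7), -1) = Rational(-7, 15) ≈ -0.46667)
Mul(Mul(5, Function('O')(-2)), L) = Mul(Mul(5, 10), Rational(-7, 15)) = Mul(50, Rational(-7, 15)) = Rational(-70, 3)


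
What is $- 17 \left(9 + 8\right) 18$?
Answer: $-5202$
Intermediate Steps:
$- 17 \left(9 + 8\right) 18 = \left(-17\right) 17 \cdot 18 = \left(-289\right) 18 = -5202$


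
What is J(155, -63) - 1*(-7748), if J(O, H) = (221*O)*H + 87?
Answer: -2150230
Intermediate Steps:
J(O, H) = 87 + 221*H*O (J(O, H) = 221*H*O + 87 = 87 + 221*H*O)
J(155, -63) - 1*(-7748) = (87 + 221*(-63)*155) - 1*(-7748) = (87 - 2158065) + 7748 = -2157978 + 7748 = -2150230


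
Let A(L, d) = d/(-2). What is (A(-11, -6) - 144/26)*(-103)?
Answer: 3399/13 ≈ 261.46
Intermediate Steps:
A(L, d) = -d/2 (A(L, d) = d*(-1/2) = -d/2)
(A(-11, -6) - 144/26)*(-103) = (-1/2*(-6) - 144/26)*(-103) = (3 - 144*1/26)*(-103) = (3 - 72/13)*(-103) = -33/13*(-103) = 3399/13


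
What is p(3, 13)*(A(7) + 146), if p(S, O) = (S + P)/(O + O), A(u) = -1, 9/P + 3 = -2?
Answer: 87/13 ≈ 6.6923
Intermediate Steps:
P = -9/5 (P = 9/(-3 - 2) = 9/(-5) = 9*(-⅕) = -9/5 ≈ -1.8000)
p(S, O) = (-9/5 + S)/(2*O) (p(S, O) = (S - 9/5)/(O + O) = (-9/5 + S)/((2*O)) = (-9/5 + S)*(1/(2*O)) = (-9/5 + S)/(2*O))
p(3, 13)*(A(7) + 146) = ((⅒)*(-9 + 5*3)/13)*(-1 + 146) = ((⅒)*(1/13)*(-9 + 15))*145 = ((⅒)*(1/13)*6)*145 = (3/65)*145 = 87/13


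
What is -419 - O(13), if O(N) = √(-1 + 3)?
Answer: -419 - √2 ≈ -420.41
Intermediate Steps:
O(N) = √2
-419 - O(13) = -419 - √2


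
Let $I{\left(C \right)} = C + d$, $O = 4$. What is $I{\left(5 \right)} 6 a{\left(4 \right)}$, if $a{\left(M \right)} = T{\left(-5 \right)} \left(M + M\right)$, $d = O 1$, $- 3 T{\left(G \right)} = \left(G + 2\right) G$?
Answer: $-2160$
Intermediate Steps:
$T{\left(G \right)} = - \frac{G \left(2 + G\right)}{3}$ ($T{\left(G \right)} = - \frac{\left(G + 2\right) G}{3} = - \frac{\left(2 + G\right) G}{3} = - \frac{G \left(2 + G\right)}{3}$)
$d = 4$ ($d = 4 \cdot 1 = 4$)
$I{\left(C \right)} = 4 + C$ ($I{\left(C \right)} = C + 4 = 4 + C$)
$a{\left(M \right)} = - 10 M$ ($a{\left(M \right)} = \left(- \frac{1}{3}\right) \left(-5\right) \left(2 - 5\right) \left(M + M\right) = \left(- \frac{1}{3}\right) \left(-5\right) \left(-3\right) 2 M = - 5 \cdot 2 M = - 10 M$)
$I{\left(5 \right)} 6 a{\left(4 \right)} = \left(4 + 5\right) 6 \left(\left(-10\right) 4\right) = 9 \cdot 6 \left(-40\right) = 54 \left(-40\right) = -2160$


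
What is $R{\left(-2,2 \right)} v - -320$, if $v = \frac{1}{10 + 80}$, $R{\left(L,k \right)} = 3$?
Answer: $\frac{9601}{30} \approx 320.03$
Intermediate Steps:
$v = \frac{1}{90} \approx 0.011111$
$R{\left(-2,2 \right)} v - -320 = 3 \cdot \frac{1}{90} - -320 = \frac{1}{30} + 320 = \frac{9601}{30}$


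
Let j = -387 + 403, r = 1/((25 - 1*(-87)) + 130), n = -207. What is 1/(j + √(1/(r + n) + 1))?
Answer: 801488/12773957 - 3*√277465127/12773957 ≈ 0.058832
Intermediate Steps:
r = 1/242 (r = 1/((25 + 87) + 130) = 1/(112 + 130) = 1/242 ≈ 0.0041322)
j = 16
1/(j + √(1/(r + n) + 1)) = 1/(16 + √(1/(1/242 - 207) + 1)) = 1/(16 + √(1/(-50093/242) + 1)) = 1/(16 + √(-242/50093 + 1)) = 1/(16 + √(49851/50093)) = 1/(16 + 3*√277465127/50093)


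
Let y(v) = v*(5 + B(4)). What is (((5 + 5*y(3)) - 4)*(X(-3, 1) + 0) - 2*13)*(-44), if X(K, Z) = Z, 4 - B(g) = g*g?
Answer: 5720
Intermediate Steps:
B(g) = 4 - g**2 (B(g) = 4 - g*g = 4 - g**2)
y(v) = -7*v (y(v) = v*(5 + (4 - 1*4**2)) = v*(5 + (4 - 1*16)) = v*(5 + (4 - 16)) = v*(5 - 12) = v*(-7) = -7*v)
(((5 + 5*y(3)) - 4)*(X(-3, 1) + 0) - 2*13)*(-44) = (((5 + 5*(-7*3)) - 4)*(1 + 0) - 2*13)*(-44) = (((5 + 5*(-21)) - 4)*1 - 26)*(-44) = (((5 - 105) - 4)*1 - 26)*(-44) = ((-100 - 4)*1 - 26)*(-44) = (-104*1 - 26)*(-44) = (-104 - 26)*(-44) = -130*(-44) = 5720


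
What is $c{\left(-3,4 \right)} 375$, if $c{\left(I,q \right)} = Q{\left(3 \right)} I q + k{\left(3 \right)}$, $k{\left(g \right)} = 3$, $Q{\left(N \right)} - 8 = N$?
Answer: $-48375$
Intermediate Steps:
$Q{\left(N \right)} = 8 + N$
$c{\left(I,q \right)} = 3 + 11 I q$ ($c{\left(I,q \right)} = \left(8 + 3\right) I q + 3 = 11 I q + 3 = 3 + 11 I q$)
$c{\left(-3,4 \right)} 375 = \left(3 + 11 \left(-3\right) 4\right) 375 = \left(3 - 132\right) 375 = \left(-129\right) 375 = -48375$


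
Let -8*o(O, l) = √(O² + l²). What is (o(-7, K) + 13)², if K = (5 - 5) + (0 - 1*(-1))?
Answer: 5433/32 - 65*√2/4 ≈ 146.80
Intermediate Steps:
K = 1 (K = 0 + (0 + 1) = 0 + 1 = 1)
o(O, l) = -√(O² + l²)/8
(o(-7, K) + 13)² = (-√((-7)² + 1²)/8 + 13)² = (-√(49 + 1)/8 + 13)² = (-5*√2/8 + 13)² = (13 - 5*√2/8)²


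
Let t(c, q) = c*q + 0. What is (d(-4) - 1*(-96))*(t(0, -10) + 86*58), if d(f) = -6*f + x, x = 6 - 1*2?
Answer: 618512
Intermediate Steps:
x = 4 (x = 6 - 2 = 4)
t(c, q) = c*q
d(f) = 4 - 6*f (d(f) = -6*f + 4 = 4 - 6*f)
(d(-4) - 1*(-96))*(t(0, -10) + 86*58) = ((4 - 6*(-4)) - 1*(-96))*(0*(-10) + 86*58) = ((4 + 24) + 96)*(0 + 4988) = (28 + 96)*4988 = 124*4988 = 618512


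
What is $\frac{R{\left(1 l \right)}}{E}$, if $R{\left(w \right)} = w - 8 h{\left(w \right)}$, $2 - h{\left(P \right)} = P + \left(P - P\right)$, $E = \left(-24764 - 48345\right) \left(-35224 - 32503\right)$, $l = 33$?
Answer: $\frac{281}{4951453243} \approx 5.6751 \cdot 10^{-8}$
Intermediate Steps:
$E = 4951453243$ ($E = \left(-73109\right) \left(-67727\right) = 4951453243$)
$h{\left(P \right)} = 2 - P$ ($h{\left(P \right)} = 2 - \left(P + \left(P - P\right)\right) = 2 - \left(P + 0\right) = 2 - P$)
$R{\left(w \right)} = -16 + 9 w$ ($R{\left(w \right)} = w - 8 \left(2 - w\right) = w + \left(-16 + 8 w\right) = -16 + 9 w$)
$\frac{R{\left(1 l \right)}}{E} = \frac{-16 + 9 \cdot 1 \cdot 33}{4951453243} = \left(-16 + 9 \cdot 33\right) \frac{1}{4951453243} = \left(-16 + 297\right) \frac{1}{4951453243} = 281 \cdot \frac{1}{4951453243} = \frac{281}{4951453243}$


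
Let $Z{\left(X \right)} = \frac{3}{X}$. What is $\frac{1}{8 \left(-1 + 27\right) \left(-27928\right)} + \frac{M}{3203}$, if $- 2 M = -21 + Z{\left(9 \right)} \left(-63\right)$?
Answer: $\frac{121986301}{18606303872} \approx 0.0065562$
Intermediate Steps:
$M = 21$ ($M = - \frac{-21 + \frac{3}{9} \left(-63\right)}{2} = - \frac{-21 + 3 \cdot \frac{1}{9} \left(-63\right)}{2} = - \frac{-21 + \frac{1}{3} \left(-63\right)}{2} = - \frac{-21 - 21}{2} = \left(- \frac{1}{2}\right) \left(-42\right) = 21$)
$\frac{1}{8 \left(-1 + 27\right) \left(-27928\right)} + \frac{M}{3203} = \frac{1}{8 \left(-1 + 27\right) \left(-27928\right)} + \frac{21}{3203} = \frac{1}{8 \cdot 26} \left(- \frac{1}{27928}\right) + 21 \cdot \frac{1}{3203} = \frac{1}{208} \left(- \frac{1}{27928}\right) + \frac{21}{3203} = - \frac{1}{5809024} + \frac{21}{3203} = \frac{121986301}{18606303872}$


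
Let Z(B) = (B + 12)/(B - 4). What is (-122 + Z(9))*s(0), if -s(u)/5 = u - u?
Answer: 0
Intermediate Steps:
s(u) = 0 (s(u) = -5*(u - u) = -5*0 = 0)
Z(B) = (12 + B)/(-4 + B)
(-122 + Z(9))*s(0) = (-122 + (12 + 9)/(-4 + 9))*0 = (-122 + 21/5)*0 = -589/5*0 = 0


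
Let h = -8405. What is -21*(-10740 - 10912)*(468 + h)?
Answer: -3608890404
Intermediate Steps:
-21*(-10740 - 10912)*(468 + h) = -21*(-10740 - 10912)*(468 - 8405) = -(-454692)*(-7937) = -21*171851924 = -3608890404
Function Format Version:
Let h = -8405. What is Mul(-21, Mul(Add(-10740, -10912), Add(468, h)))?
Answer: -3608890404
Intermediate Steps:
Mul(-21, Mul(Add(-10740, -10912), Add(468, h))) = Mul(-21, Mul(Add(-10740, -10912), Add(468, -8405))) = Mul(-21, Mul(-21652, -7937)) = Mul(-21, 171851924) = -3608890404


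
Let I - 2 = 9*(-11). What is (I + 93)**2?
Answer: 16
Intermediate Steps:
I = -97 (I = 2 + 9*(-11) = 2 - 99 = -97)
(I + 93)**2 = (-97 + 93)**2 = (-4)**2 = 16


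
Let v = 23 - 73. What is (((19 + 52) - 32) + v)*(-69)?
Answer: 759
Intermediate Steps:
v = -50
(((19 + 52) - 32) + v)*(-69) = (((19 + 52) - 32) - 50)*(-69) = ((71 - 32) - 50)*(-69) = (39 - 50)*(-69) = -11*(-69) = 759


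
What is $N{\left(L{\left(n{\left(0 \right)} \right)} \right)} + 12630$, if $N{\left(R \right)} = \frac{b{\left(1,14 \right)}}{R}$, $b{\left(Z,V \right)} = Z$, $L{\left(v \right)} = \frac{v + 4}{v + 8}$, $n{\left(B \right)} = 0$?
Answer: $12632$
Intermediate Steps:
$L{\left(v \right)} = \frac{4 + v}{8 + v}$
$N{\left(R \right)} = \frac{1}{R}$ ($N{\left(R \right)} = 1 \frac{1}{R} = \frac{1}{R}$)
$N{\left(L{\left(n{\left(0 \right)} \right)} \right)} + 12630 = \frac{1}{\frac{1}{8 + 0} \left(4 + 0\right)} + 12630 = \frac{1}{\frac{1}{8} \cdot 4} + 12630 = \frac{1}{\frac{1}{2}} + 12630 = 2 + 12630 = 12632$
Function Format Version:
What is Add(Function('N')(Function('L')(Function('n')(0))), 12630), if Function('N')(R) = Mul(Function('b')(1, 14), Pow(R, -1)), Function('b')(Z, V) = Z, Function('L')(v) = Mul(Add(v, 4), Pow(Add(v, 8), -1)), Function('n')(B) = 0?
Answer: 12632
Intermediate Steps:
Function('L')(v) = Mul(Pow(Add(8, v), -1), Add(4, v)) (Function('L')(v) = Mul(Add(4, v), Pow(Add(8, v), -1)) = Mul(Pow(Add(8, v), -1), Add(4, v)))
Function('N')(R) = Pow(R, -1) (Function('N')(R) = Mul(1, Pow(R, -1)) = Pow(R, -1))
Add(Function('N')(Function('L')(Function('n')(0))), 12630) = Add(Pow(Mul(Pow(Add(8, 0), -1), Add(4, 0)), -1), 12630) = Add(Pow(Mul(Pow(8, -1), 4), -1), 12630) = Add(Pow(Mul(Rational(1, 8), 4), -1), 12630) = Add(Pow(Rational(1, 2), -1), 12630) = Add(2, 12630) = 12632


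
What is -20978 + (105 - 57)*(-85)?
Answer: -25058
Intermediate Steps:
-20978 + (105 - 57)*(-85) = -20978 + 48*(-85) = -20978 - 4080 = -25058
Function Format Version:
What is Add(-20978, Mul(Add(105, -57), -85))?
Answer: -25058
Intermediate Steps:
Add(-20978, Mul(Add(105, -57), -85)) = Add(-20978, Mul(48, -85)) = Add(-20978, -4080) = -25058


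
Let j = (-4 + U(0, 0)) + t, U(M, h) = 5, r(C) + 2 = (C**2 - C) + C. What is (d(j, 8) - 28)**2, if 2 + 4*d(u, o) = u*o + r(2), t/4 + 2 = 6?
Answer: 36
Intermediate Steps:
r(C) = -2 + C**2 (r(C) = -2 + ((C**2 - C) + C) = -2 + C**2)
t = 16 (t = -8 + 4*6 = -8 + 24 = 16)
j = 17 (j = (-4 + 5) + 16 = 1 + 16 = 17)
d(u, o) = o*u/4 (d(u, o) = -1/2 + (u*o + (-2 + 2**2))/4 = -1/2 + (o*u + (-2 + 4))/4 = -1/2 + (o*u + 2)/4 = -1/2 + (2 + o*u)/4 = -1/2 + (1/2 + o*u/4) = o*u/4)
(d(j, 8) - 28)**2 = ((1/4)*8*17 - 28)**2 = (34 - 28)**2 = 6**2 = 36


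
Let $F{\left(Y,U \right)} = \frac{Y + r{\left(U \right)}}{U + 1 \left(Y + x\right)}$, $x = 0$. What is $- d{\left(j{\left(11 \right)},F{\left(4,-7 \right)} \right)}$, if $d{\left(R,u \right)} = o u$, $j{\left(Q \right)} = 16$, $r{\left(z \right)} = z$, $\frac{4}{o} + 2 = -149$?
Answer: $\frac{4}{151} \approx 0.02649$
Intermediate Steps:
$o = - \frac{4}{151}$ ($o = \frac{4}{-2 - 149} = \frac{4}{-151} = 4 \left(- \frac{1}{151}\right) = - \frac{4}{151} \approx -0.02649$)
$F{\left(Y,U \right)} = 1$ ($F{\left(Y,U \right)} = \frac{Y + U}{U + 1 \left(Y + 0\right)} = \frac{U + Y}{U + 1 Y} = \frac{U + Y}{U + Y} = 1$)
$d{\left(R,u \right)} = - \frac{4 u}{151}$
$- d{\left(j{\left(11 \right)},F{\left(4,-7 \right)} \right)} = - \frac{\left(-4\right) 1}{151} = \left(-1\right) \left(- \frac{4}{151}\right) = \frac{4}{151}$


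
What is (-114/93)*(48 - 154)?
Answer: 4028/31 ≈ 129.94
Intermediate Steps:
(-114/93)*(48 - 154) = -114*1/93*(-106) = -38/31*(-106) = 4028/31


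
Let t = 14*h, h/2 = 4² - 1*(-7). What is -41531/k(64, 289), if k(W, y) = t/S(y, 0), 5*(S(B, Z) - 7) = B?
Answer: -480573/115 ≈ -4178.9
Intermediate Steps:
h = 46 (h = 2*(4² - 1*(-7)) = 2*(16 + 7) = 2*23 = 46)
S(B, Z) = 7 + B/5
t = 644 (t = 14*46 = 644)
k(W, y) = 644/(7 + y/5)
-41531/k(64, 289) = -41531/(3220/(35 + 289)) = -41531/(3220/324) = -41531/(3220*(1/324)) = -41531/805/81 = -41531*81/805 = -480573/115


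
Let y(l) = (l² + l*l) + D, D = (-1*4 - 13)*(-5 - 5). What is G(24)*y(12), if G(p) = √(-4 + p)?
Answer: 916*√5 ≈ 2048.2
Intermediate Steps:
D = 170 (D = (-4 - 13)*(-10) = -17*(-10) = 170)
y(l) = 170 + 2*l² (y(l) = (l² + l*l) + 170 = (l² + l²) + 170 = 2*l² + 170 = 170 + 2*l²)
G(24)*y(12) = √(-4 + 24)*(170 + 2*12²) = √20*(170 + 2*144) = (2*√5)*(170 + 288) = (2*√5)*458 = 916*√5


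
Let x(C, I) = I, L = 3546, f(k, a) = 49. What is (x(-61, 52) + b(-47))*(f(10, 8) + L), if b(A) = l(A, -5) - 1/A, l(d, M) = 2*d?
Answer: -7092935/47 ≈ -1.5091e+5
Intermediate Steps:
b(A) = -1/A + 2*A (b(A) = 2*A - 1/A = -1/A + 2*A)
(x(-61, 52) + b(-47))*(f(10, 8) + L) = (52 + (-1/(-47) + 2*(-47)))*(49 + 3546) = (52 + (-1*(-1/47) - 94))*3595 = (52 + (1/47 - 94))*3595 = (52 - 4417/47)*3595 = -1973/47*3595 = -7092935/47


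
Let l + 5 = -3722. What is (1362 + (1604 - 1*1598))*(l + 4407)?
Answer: 930240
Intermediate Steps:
l = -3727 (l = -5 - 3722 = -3727)
(1362 + (1604 - 1*1598))*(l + 4407) = (1362 + (1604 - 1*1598))*(-3727 + 4407) = (1362 + (1604 - 1598))*680 = (1362 + 6)*680 = 1368*680 = 930240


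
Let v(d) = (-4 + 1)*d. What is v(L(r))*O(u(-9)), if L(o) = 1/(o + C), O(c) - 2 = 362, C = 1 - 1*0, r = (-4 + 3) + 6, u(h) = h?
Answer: -182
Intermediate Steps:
r = 5 (r = -1 + 6 = 5)
C = 1 (C = 1 + 0 = 1)
O(c) = 364 (O(c) = 2 + 362 = 364)
L(o) = 1/(1 + o) (L(o) = 1/(o + 1) = 1/(1 + o))
v(d) = -3*d
v(L(r))*O(u(-9)) = -3/(1 + 5)*364 = -3/6*364 = -3*⅙*364 = -½*364 = -182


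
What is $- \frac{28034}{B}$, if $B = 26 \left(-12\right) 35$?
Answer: $\frac{14017}{5460} \approx 2.5672$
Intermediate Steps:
$B = -10920$ ($B = \left(-312\right) 35 = -10920$)
$- \frac{28034}{B} = - \frac{28034}{-10920} = \left(-28034\right) \left(- \frac{1}{10920}\right) = \frac{14017}{5460}$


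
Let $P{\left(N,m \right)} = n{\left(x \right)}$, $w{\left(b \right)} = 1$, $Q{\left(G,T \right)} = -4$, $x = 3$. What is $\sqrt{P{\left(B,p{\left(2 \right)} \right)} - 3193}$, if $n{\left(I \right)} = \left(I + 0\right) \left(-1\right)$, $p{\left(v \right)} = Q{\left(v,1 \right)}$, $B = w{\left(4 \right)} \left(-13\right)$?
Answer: $2 i \sqrt{799} \approx 56.533 i$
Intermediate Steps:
$B = -13$ ($B = 1 \left(-13\right) = -13$)
$p{\left(v \right)} = -4$
$n{\left(I \right)} = - I$ ($n{\left(I \right)} = I \left(-1\right) = - I$)
$P{\left(N,m \right)} = -3$ ($P{\left(N,m \right)} = \left(-1\right) 3 = -3$)
$\sqrt{P{\left(B,p{\left(2 \right)} \right)} - 3193} = \sqrt{-3 - 3193} = \sqrt{-3196} = 2 i \sqrt{799}$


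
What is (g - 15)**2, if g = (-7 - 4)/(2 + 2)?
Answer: 5041/16 ≈ 315.06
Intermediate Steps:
g = -11/4 ≈ -2.7500
(g - 15)**2 = (-11/4 - 15)**2 = (-71/4)**2 = 5041/16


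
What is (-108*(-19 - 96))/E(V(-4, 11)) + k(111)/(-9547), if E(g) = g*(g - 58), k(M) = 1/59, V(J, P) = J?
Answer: 1748962603/34922926 ≈ 50.081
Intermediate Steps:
k(M) = 1/59
E(g) = g*(-58 + g)
(-108*(-19 - 96))/E(V(-4, 11)) + k(111)/(-9547) = (-108*(-19 - 96))/((-4*(-58 - 4))) + (1/59)/(-9547) = (-108*(-115))/((-4*(-62))) + (1/59)*(-1/9547) = 12420/248 - 1/563273 = 12420*(1/248) - 1/563273 = 3105/62 - 1/563273 = 1748962603/34922926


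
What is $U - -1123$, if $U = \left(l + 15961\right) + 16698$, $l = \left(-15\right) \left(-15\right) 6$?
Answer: $35132$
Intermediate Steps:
$l = 1350$ ($l = 225 \cdot 6 = 1350$)
$U = 34009$ ($U = \left(1350 + 15961\right) + 16698 = 17311 + 16698 = 34009$)
$U - -1123 = 34009 - -1123 = 34009 + 1123 = 35132$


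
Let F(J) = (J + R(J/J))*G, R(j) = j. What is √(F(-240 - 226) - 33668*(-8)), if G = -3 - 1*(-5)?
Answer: √268414 ≈ 518.09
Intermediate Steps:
G = 2 (G = -3 + 5 = 2)
F(J) = 2 + 2*J (F(J) = (J + J/J)*2 = (J + 1)*2 = (1 + J)*2 = 2 + 2*J)
√(F(-240 - 226) - 33668*(-8)) = √((2 + 2*(-240 - 226)) - 33668*(-8)) = √((2 + 2*(-466)) + 269344) = √((2 - 932) + 269344) = √(-930 + 269344) = √268414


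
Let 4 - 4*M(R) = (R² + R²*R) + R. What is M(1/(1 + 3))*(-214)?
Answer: -25145/128 ≈ -196.45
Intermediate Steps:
M(R) = 1 - R/4 - R²/4 - R³/4 (M(R) = 1 - ((R² + R²*R) + R)/4 = 1 - ((R² + R³) + R)/4 = 1 - (R + R² + R³)/4 = 1 + (-R/4 - R²/4 - R³/4) = 1 - R/4 - R²/4 - R³/4)
M(1/(1 + 3))*(-214) = (1 - 1/(4*(1 + 3)) - 1/(4*(1 + 3)²) - 1/(4*(1 + 3)³))*(-214) = (1 - ¼/4 - (1/4)²/4 - (1/4)³/4)*(-214) = (1 - ¼*¼ - (¼)²/4 - (¼)³/4)*(-214) = (1 - 1/16 - ¼*1/16 - ¼*1/64)*(-214) = (1 - 1/16 - 1/64 - 1/256)*(-214) = (235/256)*(-214) = -25145/128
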